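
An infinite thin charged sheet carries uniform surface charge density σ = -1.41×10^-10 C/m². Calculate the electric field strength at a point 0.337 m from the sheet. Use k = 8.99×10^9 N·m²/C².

|E| = 7.96 N/C

The symmetry is planar: E is normal to the sheet and the same magnitude on both sides. Take a pillbox straddling the sheet with end-cap area A.
Flux Φ = 2EA and Q_enc = σA, so 2EA = σA/ε₀ ⇒ E = |σ|/(2ε₀), independent of distance.
E = 2πk|σ| = 2π(8.99×10^9)(1.41e-10) = 7.96 N/C.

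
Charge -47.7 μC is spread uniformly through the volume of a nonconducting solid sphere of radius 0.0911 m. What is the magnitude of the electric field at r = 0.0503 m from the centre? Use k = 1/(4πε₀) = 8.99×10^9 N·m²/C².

E = 2.85×10^7 N/C

By spherical symmetry E is radial; choose a Gaussian sphere of radius r = 0.0503 m (r < R).
Only the charge within r is enclosed: Q_enc = Q·(r/R)³ = (-47.7 μC)·(0.0503 m/0.0911 m)³ = -8.029e-6 C.
Gauss's law: E·4πr² = Q_enc/ε₀.
E = k|Q_enc|/r² = (8.99×10^9)(8.029×10^-6)/(0.0503)² = 2.85×10^7 N/C.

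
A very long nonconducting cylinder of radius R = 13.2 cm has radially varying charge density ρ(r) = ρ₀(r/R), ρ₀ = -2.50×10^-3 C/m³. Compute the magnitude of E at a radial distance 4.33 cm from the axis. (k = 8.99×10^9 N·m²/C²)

E ≈ 1.34e6 N/C

Choose a coaxial cylinder of radius r = 4.33 cm (arbitrary length L) as the Gaussian surface (r < R).
Integrating ρ over the cross-section to radius r: λ_enc = (2πρ₀/R) ∫₀^r r'^2 dr' = 2πρ₀ r^3/(3·R) = -3.22e-6 C/m.
By Gauss's law (flux through the curved wall only), E·2πrL = λ_enc L/ε₀.
E = 2k|λ_enc|/r = 2(8.99×10^9)(3.22×10^-6)/(0.0433) = 1.34×10^6 N/C.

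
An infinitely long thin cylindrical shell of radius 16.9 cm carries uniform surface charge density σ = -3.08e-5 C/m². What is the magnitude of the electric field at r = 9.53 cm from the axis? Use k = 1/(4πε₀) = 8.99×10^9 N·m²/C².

E = 0 (no enclosed charge)

Coaxial Gaussian cylinder, radius r = 9.53 cm, length L (r < 16.9 cm, inside the shell).
All the surface charge lies outside this cylinder: Q_enc = 0, hence E = 0.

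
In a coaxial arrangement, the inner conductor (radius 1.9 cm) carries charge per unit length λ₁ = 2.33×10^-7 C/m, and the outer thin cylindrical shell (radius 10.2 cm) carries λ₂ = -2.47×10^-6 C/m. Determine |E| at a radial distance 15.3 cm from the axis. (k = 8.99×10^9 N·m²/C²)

E ≈ 2.63×10^5 N/C

Choose a coaxial cylinder of radius r = 15.3 cm (arbitrary length L) as the Gaussian surface (r > 10.2 cm, enclosing both).
λ_enc = λ₁ + λ₂ = (2.33×10^-7) + (-2.47×10^-6) = -2.237e-6 C/m.
By Gauss's law (flux through the curved wall only), E·2πrL = λ_enc L/ε₀.
E = 2k|λ_enc|/r = 2(8.99×10^9)(2.237×10^-6)/(0.153) = 2.63×10^5 N/C.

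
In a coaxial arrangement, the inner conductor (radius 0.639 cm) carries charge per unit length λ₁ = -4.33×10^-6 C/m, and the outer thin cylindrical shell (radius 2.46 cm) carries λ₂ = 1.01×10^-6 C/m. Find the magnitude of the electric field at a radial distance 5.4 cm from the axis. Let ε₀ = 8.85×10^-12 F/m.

Coaxial Gaussian cylinder, radius r = 5.4 cm, length L (r > 2.46 cm, enclosing both).
λ_enc = λ₁ + λ₂ = (-4.33e-6) + (1.01×10^-6) = -3.32×10^-6 C/m.
Since E is radial and uniform over the curved surface, Φ = E·2πrL = Q_enc/ε₀ = λ_enc L/ε₀.
E = |λ_enc|/(2πε₀r) = (3.32×10^-6)/(2π·8.85×10^-12·0.054) = 1.11×10^6 N/C.

E ≈ 1.11e6 V/m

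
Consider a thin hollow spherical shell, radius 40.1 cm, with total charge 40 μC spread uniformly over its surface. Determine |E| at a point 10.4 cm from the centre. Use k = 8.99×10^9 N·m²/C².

Use a concentric Gaussian sphere at r = 10.4 cm (inside the shell, r < 40.1 cm).
No charge lies within this surface, so Q_enc = 0 and Gauss's law gives E·4πr² = 0 ⇒ E = 0.

E = 0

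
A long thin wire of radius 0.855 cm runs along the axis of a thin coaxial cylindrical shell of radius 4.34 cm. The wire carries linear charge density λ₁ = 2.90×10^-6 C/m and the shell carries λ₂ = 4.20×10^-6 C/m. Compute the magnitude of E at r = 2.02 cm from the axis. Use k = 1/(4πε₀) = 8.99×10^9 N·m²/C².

By cylindrical symmetry E is radial; use a coaxial Gaussian cylinder of radius 2.02 cm and length L (between the conductors, 0.855 cm < r < 4.34 cm).
Only the inner wire is enclosed; the outer shell contributes nothing inside itself. λ_enc = λ₁ = 2.90×10^-6 C/m.
Since E is radial and uniform over the curved surface, Φ = E·2πrL = Q_enc/ε₀ = λ_enc L/ε₀.
E = 2k|λ_enc|/r = 2(8.99×10^9)(2.90e-6)/(0.0202) = 2.58e6 N/C.

|E| ≈ 2.58e6 V/m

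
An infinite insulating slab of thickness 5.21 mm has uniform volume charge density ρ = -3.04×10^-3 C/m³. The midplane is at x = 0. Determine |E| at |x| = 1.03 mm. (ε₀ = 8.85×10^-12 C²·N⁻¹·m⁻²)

By symmetry E is perpendicular to the slab. A Gaussian pillbox from −1.03 mm to +1.03 mm (face area A) lies entirely within the slab.
Q_enc = ρ·(2x)·A and flux = 2EA, so 2EA = 2ρxA/ε₀ ⇒ E = |ρ|x/ε₀.
E = (3.04e-3)(0.00103)/(8.85×10^-12) = 3.54×10^5 N/C.

3.54×10^5 N/C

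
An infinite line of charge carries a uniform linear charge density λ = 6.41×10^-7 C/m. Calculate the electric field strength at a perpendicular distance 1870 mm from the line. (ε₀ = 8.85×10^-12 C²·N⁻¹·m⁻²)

Choose a coaxial cylinder of radius r = 1870 mm (arbitrary length L) as the Gaussian surface.
Q_enc = λL, so λ_enc = 6.41e-7 C/m.
By Gauss's law (flux through the curved wall only), E·2πrL = λ_enc L/ε₀.
E = |λ_enc|/(2πε₀r) = (6.41×10^-7)/(2π·8.85×10^-12·1.87) = 6.16×10^3 N/C.

6.16e3 N/C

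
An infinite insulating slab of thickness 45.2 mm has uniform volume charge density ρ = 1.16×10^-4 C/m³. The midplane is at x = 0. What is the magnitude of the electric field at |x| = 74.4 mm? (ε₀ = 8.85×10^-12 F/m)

E = 2.96×10^5 N/C

The point |x| = 74.4 mm lies outside the slab (half-thickness 0.0226 m). A symmetric pillbox spanning the full slab encloses Q_enc = ρ·d·A.
Flux = 2EA ⇒ E = |ρ|d/(2ε₀), independent of distance outside.
E = (1.16e-4)(0.0452)/(2·8.85×10^-12) = 2.96×10^5 N/C.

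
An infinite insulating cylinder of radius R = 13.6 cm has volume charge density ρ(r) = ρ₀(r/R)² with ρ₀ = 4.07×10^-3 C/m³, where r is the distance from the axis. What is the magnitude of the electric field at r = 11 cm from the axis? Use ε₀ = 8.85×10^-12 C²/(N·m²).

|E| ≈ 8.27×10^6 V/m

Choose a coaxial cylinder of radius r = 11 cm (arbitrary length L) as the Gaussian surface (r < R).
Integrating ρ over the cross-section to radius r: λ_enc = (2πρ₀/R²) ∫₀^r r'^3 dr' = 2πρ₀ r^4/(4·R²) = 5.061×10^-5 C/m.
By Gauss's law (flux through the curved wall only), E·2πrL = λ_enc L/ε₀.
E = |λ_enc|/(2πε₀r) = (5.061×10^-5)/(2π·8.85×10^-12·0.11) = 8.27×10^6 N/C.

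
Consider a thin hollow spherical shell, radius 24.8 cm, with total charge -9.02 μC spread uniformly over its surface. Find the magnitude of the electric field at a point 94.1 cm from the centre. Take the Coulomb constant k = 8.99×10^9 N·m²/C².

|E| ≈ 9.16×10^4 N/C

By spherical symmetry E is radial; choose a Gaussian sphere of radius r = 94.1 cm (r > 24.8 cm).
The entire shell is enclosed: Q_enc = -9.02×10^-6 C.
Gauss's law: E·4πr² = Q_enc/ε₀.
E = k|Q_enc|/r² = (8.99×10^9)(9.02e-6)/(0.941)² = 9.16×10^4 N/C.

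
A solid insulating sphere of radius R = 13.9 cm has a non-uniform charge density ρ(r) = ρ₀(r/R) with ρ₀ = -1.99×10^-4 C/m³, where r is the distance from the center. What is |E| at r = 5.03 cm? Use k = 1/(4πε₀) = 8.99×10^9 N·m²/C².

Use a concentric Gaussian sphere at r = 5.03 cm (r < R).
Integrate the density: Q_enc = 4π ∫₀^r ρ₀(r'/R)^1 r'² dr' = 4πρ₀ r^4/(4·R) = -2.879×10^-8 C.
By Gauss's law, ∮E·dA = E·4πr² = Q_enc/ε₀.
E = k|Q_enc|/r² = (8.99×10^9)(2.879e-8)/(0.0503)² = 1.02×10^5 N/C.

|E| ≈ 1.02×10^5 N/C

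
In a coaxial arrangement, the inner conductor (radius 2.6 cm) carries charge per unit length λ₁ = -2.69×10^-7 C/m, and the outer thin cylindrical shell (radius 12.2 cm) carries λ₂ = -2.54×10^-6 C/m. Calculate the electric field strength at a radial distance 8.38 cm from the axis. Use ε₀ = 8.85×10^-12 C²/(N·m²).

E ≈ 5.77×10^4 V/m

By cylindrical symmetry E is radial; use a coaxial Gaussian cylinder of radius 8.38 cm and length L (between the conductors, 2.6 cm < r < 12.2 cm).
Only the inner wire is enclosed; the outer shell contributes nothing inside itself. λ_enc = λ₁ = -2.69×10^-7 C/m.
Applying ∮E·dA = Q_enc/ε₀ with the end caps contributing no flux:
E = |λ_enc|/(2πε₀r) = (2.69e-7)/(2π·8.85×10^-12·0.0838) = 5.77e4 N/C.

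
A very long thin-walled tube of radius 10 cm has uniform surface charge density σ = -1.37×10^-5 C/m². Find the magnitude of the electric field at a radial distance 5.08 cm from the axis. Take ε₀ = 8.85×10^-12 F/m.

E = 0 (no enclosed charge)

Take a coaxial cylindrical Gaussian surface of radius r = 5.08 cm and length L (r < 10 cm, inside the shell).
No charge is enclosed, so Gauss's law gives E·2πrL = 0 ⇒ E = 0.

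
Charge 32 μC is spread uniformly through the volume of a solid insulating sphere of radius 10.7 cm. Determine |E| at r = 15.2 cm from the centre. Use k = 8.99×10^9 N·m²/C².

1.25×10^7 N/C

Use a concentric Gaussian sphere at r = 15.2 cm (r > R, so the entire charge is enclosed).
Q_enc = 32 μC = 3.20×10^-5 C.
Gauss's law: E·4πr² = Q_enc/ε₀.
E = k|Q_enc|/r² = (8.99×10^9)(3.20×10^-5)/(0.152)² = 1.25×10^7 N/C.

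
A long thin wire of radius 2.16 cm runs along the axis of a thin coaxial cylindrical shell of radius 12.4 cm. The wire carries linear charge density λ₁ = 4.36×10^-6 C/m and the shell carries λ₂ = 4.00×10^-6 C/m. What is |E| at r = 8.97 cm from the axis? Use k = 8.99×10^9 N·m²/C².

Choose a coaxial cylinder of radius r = 8.97 cm (arbitrary length L) as the Gaussian surface (between the conductors, 2.16 cm < r < 12.4 cm).
The shell at 12.4 cm lies outside the Gaussian surface, so λ_enc = λ₁ = 4.36e-6 C/m.
Gauss's law: E·2πrL = λ_enc L/ε₀.
E = 2k|λ_enc|/r = 2(8.99×10^9)(4.36×10^-6)/(0.0897) = 8.74×10^5 N/C.

|E| ≈ 8.74×10^5 N/C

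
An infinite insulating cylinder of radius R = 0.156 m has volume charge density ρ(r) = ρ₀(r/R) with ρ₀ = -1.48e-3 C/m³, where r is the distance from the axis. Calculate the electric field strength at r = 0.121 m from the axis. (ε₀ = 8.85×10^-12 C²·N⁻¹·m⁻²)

Coaxial Gaussian cylinder, radius r = 0.121 m, length L (r < R).
λ_enc = ∫₀^r ρ(r')·2πr' dr' = (2πρ₀/R)·r^3/3 = -3.52e-5 C/m.
By Gauss's law (flux through the curved wall only), E·2πrL = λ_enc L/ε₀.
E = |λ_enc|/(2πε₀r) = (3.52×10^-5)/(2π·8.85×10^-12·0.121) = 5.23×10^6 N/C.

E ≈ 5.23×10^6 N/C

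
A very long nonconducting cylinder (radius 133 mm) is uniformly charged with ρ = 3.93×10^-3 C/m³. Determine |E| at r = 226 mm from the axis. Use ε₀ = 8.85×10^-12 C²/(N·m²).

E ≈ 1.74e7 N/C

Take a coaxial cylindrical Gaussian surface of radius r = 226 mm and length L (r > 133 mm, full cross-section enclosed).
λ_enc = ρ·πR² = (3.93×10^-3)π(0.133)² = 2.184×10^-4 C/m.
By Gauss's law (flux through the curved wall only), E·2πrL = λ_enc L/ε₀.
E = |λ_enc|/(2πε₀r) = (2.184×10^-4)/(2π·8.85×10^-12·0.226) = 1.74e7 N/C.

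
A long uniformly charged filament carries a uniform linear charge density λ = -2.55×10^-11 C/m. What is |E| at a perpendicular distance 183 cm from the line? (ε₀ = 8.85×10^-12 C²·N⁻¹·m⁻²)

Take a coaxial cylindrical Gaussian surface of radius r = 183 cm and length L.
Q_enc = λL, so λ_enc = -2.55×10^-11 C/m.
Gauss's law: E·2πrL = λ_enc L/ε₀.
E = |λ_enc|/(2πε₀r) = (2.55e-11)/(2π·8.85×10^-12·1.83) = 0.251 N/C.

0.251 N/C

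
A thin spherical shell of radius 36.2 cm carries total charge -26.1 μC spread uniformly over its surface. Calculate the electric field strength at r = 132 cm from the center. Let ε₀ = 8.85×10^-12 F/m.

Take a concentric spherical Gaussian surface of radius r = 132 cm (r > 36.2 cm).
The entire shell is enclosed: Q_enc = -2.61×10^-5 C.
Gauss's law: E·4πr² = Q_enc/ε₀.
E = |Q_enc|/(4πε₀r²) = (2.61×10^-5)/(4π·8.85×10^-12·(1.32)²) = 1.35×10^5 N/C.

|E| ≈ 1.35e5 N/C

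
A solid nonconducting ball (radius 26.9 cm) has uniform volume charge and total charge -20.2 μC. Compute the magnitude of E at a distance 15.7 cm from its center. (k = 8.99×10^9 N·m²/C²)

Symmetry ⇒ E = E(r) r̂. Gaussian sphere of radius r = 15.7 cm (r < R).
Only the charge within r is enclosed: Q_enc = Q·(r/R)³ = (-20.2 μC)·(15.7 cm/26.9 cm)³ = -4.016e-6 C.
Applying ∮E·dA = Q_enc/ε₀ with Φ = E(4πr²):
E = k|Q_enc|/r² = (8.99×10^9)(4.016×10^-6)/(0.157)² = 1.46×10^6 N/C.

|E| = 1.46e6 N/C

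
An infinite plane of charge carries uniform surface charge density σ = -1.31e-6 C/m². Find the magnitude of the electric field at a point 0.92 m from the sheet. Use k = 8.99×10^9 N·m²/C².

The symmetry is planar: E is normal to the sheet and the same magnitude on both sides. Take a pillbox straddling the sheet with end-cap area A.
Only the two end caps contribute flux: Φ = 2EA. With Q_enc = σA, Gauss's law gives E = |σ|/(2ε₀).
E = 2πk|σ| = 2π(8.99×10^9)(1.31×10^-6) = 7.40×10^4 N/C.

7.40×10^4 N/C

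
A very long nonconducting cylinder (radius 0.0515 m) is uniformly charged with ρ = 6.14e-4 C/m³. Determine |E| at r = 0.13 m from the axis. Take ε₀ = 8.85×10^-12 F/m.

Choose a coaxial cylinder of radius r = 0.13 m (arbitrary length L) as the Gaussian surface (r > 0.0515 m, full cross-section enclosed).
λ_enc = ρ·πR² = (6.14×10^-4)π(0.0515)² = 5.116×10^-6 C/m.
Applying ∮E·dA = Q_enc/ε₀ with the end caps contributing no flux:
E = |λ_enc|/(2πε₀r) = (5.116×10^-6)/(2π·8.85×10^-12·0.13) = 7.08×10^5 N/C.

|E| ≈ 7.08×10^5 V/m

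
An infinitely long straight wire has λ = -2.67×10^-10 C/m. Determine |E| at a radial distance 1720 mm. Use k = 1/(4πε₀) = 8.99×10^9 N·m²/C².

Choose a coaxial cylinder of radius r = 1720 mm (arbitrary length L) as the Gaussian surface.
Q_enc = λL, so λ_enc = -2.67×10^-10 C/m.
By Gauss's law (flux through the curved wall only), E·2πrL = λ_enc L/ε₀.
E = 2k|λ_enc|/r = 2(8.99×10^9)(2.67×10^-10)/(1.72) = 2.79 N/C.

2.79 N/C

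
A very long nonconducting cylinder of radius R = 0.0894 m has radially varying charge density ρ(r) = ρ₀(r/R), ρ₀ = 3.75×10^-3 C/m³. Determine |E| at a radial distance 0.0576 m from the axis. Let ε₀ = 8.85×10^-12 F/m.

E = 5.24×10^6 N/C

By cylindrical symmetry E is radial; use a coaxial Gaussian cylinder of radius 0.0576 m and length L (r < R).
Integrating ρ over the cross-section to radius r: λ_enc = (2πρ₀/R) ∫₀^r r'^2 dr' = 2πρ₀ r^3/(3·R) = 1.679×10^-5 C/m.
Since E is radial and uniform over the curved surface, Φ = E·2πrL = Q_enc/ε₀ = λ_enc L/ε₀.
E = |λ_enc|/(2πε₀r) = (1.679e-5)/(2π·8.85×10^-12·0.0576) = 5.24e6 N/C.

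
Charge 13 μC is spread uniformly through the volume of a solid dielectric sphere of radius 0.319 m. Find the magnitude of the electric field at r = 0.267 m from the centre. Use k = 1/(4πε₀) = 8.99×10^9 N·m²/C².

9.61×10^5 V/m

Symmetry ⇒ E = E(r) r̂. Gaussian sphere of radius r = 0.267 m (r < R).
Only the charge within r is enclosed: Q_enc = Q·(r/R)³ = (13 μC)·(0.267 m/0.319 m)³ = 7.623×10^-6 C.
Applying ∮E·dA = Q_enc/ε₀ with Φ = E(4πr²):
E = k|Q_enc|/r² = (8.99×10^9)(7.623×10^-6)/(0.267)² = 9.61×10^5 N/C.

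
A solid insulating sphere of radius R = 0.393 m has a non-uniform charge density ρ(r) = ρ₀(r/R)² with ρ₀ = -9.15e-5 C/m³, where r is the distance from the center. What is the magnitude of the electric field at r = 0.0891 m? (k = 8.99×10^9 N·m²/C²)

E ≈ 9.47×10^3 N/C

Take a concentric spherical Gaussian surface of radius r = 0.0891 m (r < R).
Integrate the density: Q_enc = 4π ∫₀^r ρ₀(r'/R)^2 r'² dr' = 4πρ₀ r^5/(5·R²) = -8.361e-9 C.
Since E is radial and uniform over the Gaussian sphere, Φ = E·4πr² = Q_enc/ε₀.
E = k|Q_enc|/r² = (8.99×10^9)(8.361×10^-9)/(0.0891)² = 9.47×10^3 N/C.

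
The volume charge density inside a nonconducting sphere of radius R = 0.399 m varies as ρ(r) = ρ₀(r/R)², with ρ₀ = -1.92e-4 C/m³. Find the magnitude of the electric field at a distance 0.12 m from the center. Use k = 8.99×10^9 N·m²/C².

Take a concentric spherical Gaussian surface of radius r = 0.12 m (r < R).
Integrate the density: Q_enc = 4π ∫₀^r ρ₀(r'/R)^2 r'² dr' = 4πρ₀ r^5/(5·R²) = -7.542×10^-8 C.
By Gauss's law, ∮E·dA = E·4πr² = Q_enc/ε₀.
E = k|Q_enc|/r² = (8.99×10^9)(7.542×10^-8)/(0.12)² = 4.71×10^4 N/C.

E ≈ 4.71e4 V/m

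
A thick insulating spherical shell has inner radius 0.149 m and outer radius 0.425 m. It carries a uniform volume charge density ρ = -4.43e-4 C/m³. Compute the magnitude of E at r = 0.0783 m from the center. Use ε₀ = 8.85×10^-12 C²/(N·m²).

Use a concentric Gaussian sphere at r = 0.0783 m (r < 0.149 m, inside the empty cavity).
No charge is enclosed, so by Gauss's law E·4πr² = 0 ⇒ E = 0.

E = 0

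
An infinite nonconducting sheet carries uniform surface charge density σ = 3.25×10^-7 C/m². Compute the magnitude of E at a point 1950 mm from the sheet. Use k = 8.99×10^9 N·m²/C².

|E| ≈ 1.84e4 N/C

By planar symmetry E is perpendicular to the sheet and uniform; use a Gaussian pillbox with flat faces of area A on each side of the sheet.
Only the two end caps contribute flux: Φ = 2EA. With Q_enc = σA, Gauss's law gives E = |σ|/(2ε₀).
E = 2πk|σ| = 2π(8.99×10^9)(3.25×10^-7) = 1.84e4 N/C.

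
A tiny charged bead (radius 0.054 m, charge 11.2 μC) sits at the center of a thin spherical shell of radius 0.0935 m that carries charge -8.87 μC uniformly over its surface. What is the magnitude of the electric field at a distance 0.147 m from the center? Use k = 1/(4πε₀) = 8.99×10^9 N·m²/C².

Symmetry ⇒ E = E(r) r̂. Gaussian sphere of radius r = 0.147 m (r > 0.0935 m, enclosing both).
Q_enc = (11.2 μC) + (-8.87 μC) = 2.33×10^-6 C.
By Gauss's law, ∮E·dA = E·4πr² = Q_enc/ε₀.
E = k|Q_enc|/r² = (8.99×10^9)(2.33×10^-6)/(0.147)² = 9.69×10^5 N/C.

E = 9.69×10^5 N/C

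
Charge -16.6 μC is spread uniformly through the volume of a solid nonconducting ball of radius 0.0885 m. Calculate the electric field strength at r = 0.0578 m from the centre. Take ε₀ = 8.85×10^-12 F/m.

E ≈ 1.24×10^7 V/m

Take a concentric spherical Gaussian surface of radius r = 0.0578 m (r < R).
For a uniform sphere the enclosed fraction is (r/R)³, so Q_enc = (-16.6 μC)(0.0578/0.0885)³ = -4.624×10^-6 C.
Since E is radial and uniform over the Gaussian sphere, Φ = E·4πr² = Q_enc/ε₀.
E = |Q_enc|/(4πε₀r²) = (4.624e-6)/(4π·8.85×10^-12·(0.0578)²) = 1.24e7 N/C.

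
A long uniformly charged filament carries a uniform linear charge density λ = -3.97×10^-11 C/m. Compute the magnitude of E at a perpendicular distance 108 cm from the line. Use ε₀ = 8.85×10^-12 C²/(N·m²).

Take a coaxial cylindrical Gaussian surface of radius r = 108 cm and length L.
Q_enc = λL, so λ_enc = -3.97×10^-11 C/m.
Since E is radial and uniform over the curved surface, Φ = E·2πrL = Q_enc/ε₀ = λ_enc L/ε₀.
E = |λ_enc|/(2πε₀r) = (3.97×10^-11)/(2π·8.85×10^-12·1.08) = 0.661 N/C.

E ≈ 0.661 N/C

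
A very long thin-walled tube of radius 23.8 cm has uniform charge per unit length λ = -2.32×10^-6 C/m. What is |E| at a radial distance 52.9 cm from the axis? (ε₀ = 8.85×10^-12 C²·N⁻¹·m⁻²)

Coaxial Gaussian cylinder, radius r = 52.9 cm, length L (r > 23.8 cm).
The full line charge is enclosed: λ_enc = -2.32e-6 C/m.
Gauss's law: E·2πrL = λ_enc L/ε₀.
E = |λ_enc|/(2πε₀r) = (2.32×10^-6)/(2π·8.85×10^-12·0.529) = 7.89e4 N/C.

E = 7.89×10^4 N/C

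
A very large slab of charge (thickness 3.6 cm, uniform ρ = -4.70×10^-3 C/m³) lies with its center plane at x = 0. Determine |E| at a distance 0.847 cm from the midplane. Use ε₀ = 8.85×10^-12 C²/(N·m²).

|E| = 4.50×10^6 N/C

By symmetry E is perpendicular to the slab. A Gaussian pillbox from −0.847 cm to +0.847 cm (face area A) lies entirely within the slab.
Q_enc = ρ·(2x)·A and flux = 2EA, so 2EA = 2ρxA/ε₀ ⇒ E = |ρ|x/ε₀.
E = (4.70×10^-3)(0.00847)/(8.85×10^-12) = 4.50e6 N/C.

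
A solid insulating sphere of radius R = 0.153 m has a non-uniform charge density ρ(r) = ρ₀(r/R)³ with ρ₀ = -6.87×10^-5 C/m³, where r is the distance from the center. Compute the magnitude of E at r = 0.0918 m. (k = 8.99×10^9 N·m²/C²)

E = 2.56e4 N/C

Symmetry ⇒ E = E(r) r̂. Gaussian sphere of radius r = 0.0918 m (r < R).
Q_enc = ∫₀^r ρ(r')·4πr'² dr' = (4πρ₀/R³) ∫₀^r r'^5 dr' = 4πρ₀ r^6/(6·R³) = -2.404e-8 C.
By Gauss's law, ∮E·dA = E·4πr² = Q_enc/ε₀.
E = k|Q_enc|/r² = (8.99×10^9)(2.404e-8)/(0.0918)² = 2.56×10^4 N/C.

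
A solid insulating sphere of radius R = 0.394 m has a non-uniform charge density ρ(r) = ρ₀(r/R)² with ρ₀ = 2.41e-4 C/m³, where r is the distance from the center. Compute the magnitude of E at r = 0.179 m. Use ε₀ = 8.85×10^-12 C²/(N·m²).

2.01×10^5 N/C

Symmetry ⇒ E = E(r) r̂. Gaussian sphere of radius r = 0.179 m (r < R).
Integrate the density: Q_enc = 4π ∫₀^r ρ₀(r'/R)^2 r'² dr' = 4πρ₀ r^5/(5·R²) = 7.17e-7 C.
Applying ∮E·dA = Q_enc/ε₀ with Φ = E(4πr²):
E = |Q_enc|/(4πε₀r²) = (7.17e-7)/(4π·8.85×10^-12·(0.179)²) = 2.01×10^5 N/C.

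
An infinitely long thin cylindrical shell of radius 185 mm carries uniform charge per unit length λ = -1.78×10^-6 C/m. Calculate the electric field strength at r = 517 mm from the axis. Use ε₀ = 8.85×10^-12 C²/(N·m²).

Coaxial Gaussian cylinder, radius r = 517 mm, length L (r > 185 mm).
The full line charge is enclosed: λ_enc = -1.78e-6 C/m.
Gauss's law: E·2πrL = λ_enc L/ε₀.
E = |λ_enc|/(2πε₀r) = (1.78×10^-6)/(2π·8.85×10^-12·0.517) = 6.19×10^4 N/C.

6.19×10^4 N/C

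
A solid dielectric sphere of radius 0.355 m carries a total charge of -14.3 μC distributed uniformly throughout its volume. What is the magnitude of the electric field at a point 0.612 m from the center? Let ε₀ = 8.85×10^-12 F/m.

By spherical symmetry E is radial; choose a Gaussian sphere of radius r = 0.612 m (r > R, so the entire charge is enclosed).
Q_enc = -14.3 μC = -1.43×10^-5 C.
Applying ∮E·dA = Q_enc/ε₀ with Φ = E(4πr²):
E = |Q_enc|/(4πε₀r²) = (1.43×10^-5)/(4π·8.85×10^-12·(0.612)²) = 3.43×10^5 N/C.

E ≈ 3.43×10^5 N/C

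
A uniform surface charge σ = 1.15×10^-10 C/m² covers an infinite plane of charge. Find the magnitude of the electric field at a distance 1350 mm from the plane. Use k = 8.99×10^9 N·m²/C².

|E| ≈ 6.5 N/C

The symmetry is planar: E is normal to the sheet and the same magnitude on both sides. Take a pillbox straddling the sheet with end-cap area A.
Flux Φ = 2EA and Q_enc = σA, so 2EA = σA/ε₀ ⇒ E = |σ|/(2ε₀), independent of distance.
E = 2πk|σ| = 2π(8.99×10^9)(1.15×10^-10) = 6.5 N/C.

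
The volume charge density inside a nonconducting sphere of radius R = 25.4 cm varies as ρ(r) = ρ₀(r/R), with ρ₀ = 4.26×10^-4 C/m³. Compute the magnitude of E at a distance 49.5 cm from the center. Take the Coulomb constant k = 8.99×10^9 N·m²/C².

Take a concentric spherical Gaussian surface of radius r = 49.5 cm (r > R, all charge enclosed).
Q_enc = 4π ∫₀^R ρ₀(r'/R)^1 r'² dr' = 4πρ₀R³/4 = 2.193×10^-5 C.
Since E is radial and uniform over the Gaussian sphere, Φ = E·4πr² = Q_enc/ε₀.
E = k|Q_enc|/r² = (8.99×10^9)(2.193×10^-5)/(0.495)² = 8.05×10^5 N/C.

|E| ≈ 8.05×10^5 N/C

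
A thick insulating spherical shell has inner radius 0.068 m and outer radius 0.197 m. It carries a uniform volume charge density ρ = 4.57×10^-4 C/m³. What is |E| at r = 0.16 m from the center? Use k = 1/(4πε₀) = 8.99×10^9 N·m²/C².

|E| ≈ 2.54×10^6 V/m

Take a concentric spherical Gaussian surface of radius r = 0.16 m (within the shell material, 0.068 m < r < 0.197 m).
Enclosed charge is the volume from a to r: Q_enc = (4π/3)ρ(r³ − a³) = 7.239×10^-6 C.
Gauss's law: E·4πr² = Q_enc/ε₀.
E = k|Q_enc|/r² = (8.99×10^9)(7.239e-6)/(0.16)² = 2.54e6 N/C.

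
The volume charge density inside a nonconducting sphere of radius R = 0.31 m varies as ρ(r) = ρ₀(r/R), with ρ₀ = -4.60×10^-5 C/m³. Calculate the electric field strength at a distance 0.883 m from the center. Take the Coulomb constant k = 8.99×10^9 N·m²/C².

E ≈ 4.96×10^4 V/m

Take a concentric spherical Gaussian surface of radius r = 0.883 m (r > R, all charge enclosed).
Q_enc = 4π ∫₀^R ρ₀(r'/R)^1 r'² dr' = 4πρ₀R³/4 = -4.305e-6 C.
Applying ∮E·dA = Q_enc/ε₀ with Φ = E(4πr²):
E = k|Q_enc|/r² = (8.99×10^9)(4.305e-6)/(0.883)² = 4.96e4 N/C.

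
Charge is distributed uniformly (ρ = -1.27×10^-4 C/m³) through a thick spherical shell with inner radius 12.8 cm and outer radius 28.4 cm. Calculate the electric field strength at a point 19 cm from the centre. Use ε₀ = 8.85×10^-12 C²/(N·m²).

Use a concentric Gaussian sphere at r = 19 cm (within the shell material, 12.8 cm < r < 28.4 cm).
Enclosed charge is the volume from a to r: Q_enc = (4π/3)ρ(r³ − a³) = -2.533e-6 C.
Applying ∮E·dA = Q_enc/ε₀ with Φ = E(4πr²):
E = |Q_enc|/(4πε₀r²) = (2.533×10^-6)/(4π·8.85×10^-12·(0.19)²) = 6.31×10^5 N/C.

|E| = 6.31×10^5 V/m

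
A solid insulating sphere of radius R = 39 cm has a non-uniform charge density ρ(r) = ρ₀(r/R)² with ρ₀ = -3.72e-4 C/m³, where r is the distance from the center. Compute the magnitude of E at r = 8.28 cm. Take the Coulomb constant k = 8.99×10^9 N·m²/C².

Take a concentric spherical Gaussian surface of radius r = 8.28 cm (r < R).
Q_enc = ∫₀^r ρ(r')·4πr'² dr' = (4πρ₀/R²) ∫₀^r r'^4 dr' = 4πρ₀ r^5/(5·R²) = -2.392e-8 C.
Since E is radial and uniform over the Gaussian sphere, Φ = E·4πr² = Q_enc/ε₀.
E = k|Q_enc|/r² = (8.99×10^9)(2.392e-8)/(0.0828)² = 3.14×10^4 N/C.

E ≈ 3.14e4 N/C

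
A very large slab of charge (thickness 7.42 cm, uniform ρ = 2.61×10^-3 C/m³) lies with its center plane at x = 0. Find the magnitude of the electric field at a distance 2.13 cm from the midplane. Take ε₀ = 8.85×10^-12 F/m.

By symmetry E is perpendicular to the slab. A Gaussian pillbox from −2.13 cm to +2.13 cm (face area A) lies entirely within the slab.
Q_enc = ρ·(2x)·A and flux = 2EA, so 2EA = 2ρxA/ε₀ ⇒ E = |ρ|x/ε₀.
E = (2.61×10^-3)(0.0213)/(8.85×10^-12) = 6.28×10^6 N/C.

E ≈ 6.28×10^6 N/C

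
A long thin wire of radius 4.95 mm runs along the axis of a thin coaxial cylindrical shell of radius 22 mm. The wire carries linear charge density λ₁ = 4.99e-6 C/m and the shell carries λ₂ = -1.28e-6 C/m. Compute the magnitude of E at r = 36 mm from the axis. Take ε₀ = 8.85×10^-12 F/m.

By cylindrical symmetry E is radial; use a coaxial Gaussian cylinder of radius 36 mm and length L (r > 22 mm, enclosing both).
λ_enc = λ₁ + λ₂ = (4.99×10^-6) + (-1.28e-6) = 3.71e-6 C/m.
Gauss's law: E·2πrL = λ_enc L/ε₀.
E = |λ_enc|/(2πε₀r) = (3.71×10^-6)/(2π·8.85×10^-12·0.036) = 1.85×10^6 N/C.

|E| ≈ 1.85×10^6 V/m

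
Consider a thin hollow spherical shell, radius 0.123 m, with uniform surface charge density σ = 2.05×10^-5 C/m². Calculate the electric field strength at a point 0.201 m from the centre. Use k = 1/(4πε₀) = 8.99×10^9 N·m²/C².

E ≈ 8.67×10^5 N/C

Take a concentric spherical Gaussian surface of radius r = 0.201 m (r > 0.123 m).
The entire shell is enclosed: Q_enc = σ·4πR² = (2.05×10^-5)·4π·(0.123)² = 3.897×10^-6 C.
Applying ∮E·dA = Q_enc/ε₀ with Φ = E(4πr²):
E = k|Q_enc|/r² = (8.99×10^9)(3.897×10^-6)/(0.201)² = 8.67×10^5 N/C.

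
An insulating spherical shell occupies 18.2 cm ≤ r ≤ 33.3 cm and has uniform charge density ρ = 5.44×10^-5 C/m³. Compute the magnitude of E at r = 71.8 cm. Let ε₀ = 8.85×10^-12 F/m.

E = 1.23×10^5 N/C

Symmetry ⇒ E = E(r) r̂. Gaussian sphere of radius r = 71.8 cm (r > 33.3 cm, enclosing the whole shell).
Q_enc = ρ·(4π/3)(b³ − a³) = (5.44×10^-5)·(4π/3)·((0.333)³ − (0.182)³) = 7.041×10^-6 C.
By Gauss's law, ∮E·dA = E·4πr² = Q_enc/ε₀.
E = |Q_enc|/(4πε₀r²) = (7.041×10^-6)/(4π·8.85×10^-12·(0.718)²) = 1.23×10^5 N/C.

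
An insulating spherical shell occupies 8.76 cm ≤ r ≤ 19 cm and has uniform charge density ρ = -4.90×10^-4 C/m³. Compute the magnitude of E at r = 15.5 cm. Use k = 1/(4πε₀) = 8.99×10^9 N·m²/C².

By spherical symmetry E is radial; choose a Gaussian sphere of radius r = 15.5 cm (within the shell material, 8.76 cm < r < 19 cm).
Enclosed charge is the volume from a to r: Q_enc = (4π/3)ρ(r³ − a³) = -6.264e-6 C.
Gauss's law: E·4πr² = Q_enc/ε₀.
E = k|Q_enc|/r² = (8.99×10^9)(6.264e-6)/(0.155)² = 2.34e6 N/C.

2.34e6 N/C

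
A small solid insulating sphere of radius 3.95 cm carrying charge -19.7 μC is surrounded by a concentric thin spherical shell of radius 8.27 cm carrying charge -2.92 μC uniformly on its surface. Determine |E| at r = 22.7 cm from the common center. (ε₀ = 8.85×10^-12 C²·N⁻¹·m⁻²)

E ≈ 3.95×10^6 N/C

Take a concentric spherical Gaussian surface of radius r = 22.7 cm (r > 8.27 cm, enclosing both).
Q_enc = (-19.7 μC) + (-2.92 μC) = -2.262×10^-5 C.
Gauss's law: E·4πr² = Q_enc/ε₀.
E = |Q_enc|/(4πε₀r²) = (2.262e-5)/(4π·8.85×10^-12·(0.227)²) = 3.95×10^6 N/C.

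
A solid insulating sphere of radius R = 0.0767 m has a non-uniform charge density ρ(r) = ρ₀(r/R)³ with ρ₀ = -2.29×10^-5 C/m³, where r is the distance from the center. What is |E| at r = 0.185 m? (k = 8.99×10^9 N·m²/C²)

Take a concentric spherical Gaussian surface of radius r = 0.185 m (r > R, all charge enclosed).
Q_enc = 4π ∫₀^R ρ₀(r'/R)^3 r'² dr' = 4πρ₀R³/6 = -2.164e-8 C.
Since E is radial and uniform over the Gaussian sphere, Φ = E·4πr² = Q_enc/ε₀.
E = k|Q_enc|/r² = (8.99×10^9)(2.164×10^-8)/(0.185)² = 5.68×10^3 N/C.

|E| ≈ 5.68×10^3 N/C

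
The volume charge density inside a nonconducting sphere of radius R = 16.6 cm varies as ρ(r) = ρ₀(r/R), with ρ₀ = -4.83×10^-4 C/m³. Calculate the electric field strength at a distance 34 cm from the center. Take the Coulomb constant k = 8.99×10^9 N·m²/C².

|E| = 5.40×10^5 V/m

Take a concentric spherical Gaussian surface of radius r = 34 cm (r > R, all charge enclosed).
Q_enc = 4π ∫₀^R ρ₀(r'/R)^1 r'² dr' = 4πρ₀R³/4 = -6.941×10^-6 C.
By Gauss's law, ∮E·dA = E·4πr² = Q_enc/ε₀.
E = k|Q_enc|/r² = (8.99×10^9)(6.941×10^-6)/(0.34)² = 5.40e5 N/C.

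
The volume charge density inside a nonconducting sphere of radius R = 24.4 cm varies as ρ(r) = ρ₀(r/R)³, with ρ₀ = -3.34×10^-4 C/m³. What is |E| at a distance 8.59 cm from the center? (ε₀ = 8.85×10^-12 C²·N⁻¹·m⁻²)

|E| ≈ 2.36×10^4 N/C

Take a concentric spherical Gaussian surface of radius r = 8.59 cm (r < R).
Q_enc = ∫₀^r ρ(r')·4πr'² dr' = (4πρ₀/R³) ∫₀^r r'^5 dr' = 4πρ₀ r^6/(6·R³) = -1.935e-8 C.
Gauss's law: E·4πr² = Q_enc/ε₀.
E = |Q_enc|/(4πε₀r²) = (1.935e-8)/(4π·8.85×10^-12·(0.0859)²) = 2.36e4 N/C.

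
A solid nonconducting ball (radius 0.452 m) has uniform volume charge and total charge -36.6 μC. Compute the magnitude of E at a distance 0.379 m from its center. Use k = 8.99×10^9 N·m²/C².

By spherical symmetry E is radial; choose a Gaussian sphere of radius r = 0.379 m (r < R).
For a uniform sphere the enclosed fraction is (r/R)³, so Q_enc = (-36.6 μC)(0.379/0.452)³ = -2.158×10^-5 C.
Applying ∮E·dA = Q_enc/ε₀ with Φ = E(4πr²):
E = k|Q_enc|/r² = (8.99×10^9)(2.158×10^-5)/(0.379)² = 1.35×10^6 N/C.

|E| ≈ 1.35e6 N/C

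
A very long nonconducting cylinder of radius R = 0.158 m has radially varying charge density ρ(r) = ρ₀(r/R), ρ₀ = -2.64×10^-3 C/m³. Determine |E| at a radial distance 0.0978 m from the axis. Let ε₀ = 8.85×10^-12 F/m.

Coaxial Gaussian cylinder, radius r = 0.0978 m, length L (r < R).
Integrating ρ over the cross-section to radius r: λ_enc = (2πρ₀/R) ∫₀^r r'^2 dr' = 2πρ₀ r^3/(3·R) = -3.274×10^-5 C/m.
Applying ∮E·dA = Q_enc/ε₀ with the end caps contributing no flux:
E = |λ_enc|/(2πε₀r) = (3.274×10^-5)/(2π·8.85×10^-12·0.0978) = 6.02×10^6 N/C.

E = 6.02e6 N/C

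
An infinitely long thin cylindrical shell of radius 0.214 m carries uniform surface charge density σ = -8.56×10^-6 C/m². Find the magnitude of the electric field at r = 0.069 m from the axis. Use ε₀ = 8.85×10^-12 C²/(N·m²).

E = 0 (no enclosed charge)

Choose a coaxial cylinder of radius r = 0.069 m (arbitrary length L) as the Gaussian surface (r < 0.214 m, inside the shell).
All the surface charge lies outside this cylinder: Q_enc = 0, hence E = 0.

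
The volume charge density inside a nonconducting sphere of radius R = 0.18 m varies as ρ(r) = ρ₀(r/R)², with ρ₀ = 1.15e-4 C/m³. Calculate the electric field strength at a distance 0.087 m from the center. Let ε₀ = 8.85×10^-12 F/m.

|E| ≈ 5.28×10^4 N/C

Symmetry ⇒ E = E(r) r̂. Gaussian sphere of radius r = 0.087 m (r < R).
Integrate the density: Q_enc = 4π ∫₀^r ρ₀(r'/R)^2 r'² dr' = 4πρ₀ r^5/(5·R²) = 4.446×10^-8 C.
Applying ∮E·dA = Q_enc/ε₀ with Φ = E(4πr²):
E = |Q_enc|/(4πε₀r²) = (4.446×10^-8)/(4π·8.85×10^-12·(0.087)²) = 5.28e4 N/C.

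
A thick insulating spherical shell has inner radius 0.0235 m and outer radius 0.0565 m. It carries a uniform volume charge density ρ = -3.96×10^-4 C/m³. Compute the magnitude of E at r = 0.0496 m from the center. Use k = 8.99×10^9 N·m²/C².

Take a concentric spherical Gaussian surface of radius r = 0.0496 m (within the shell material, 0.0235 m < r < 0.0565 m).
Enclosed charge is the volume from a to r: Q_enc = (4π/3)ρ(r³ − a³) = -1.809e-7 C.
Applying ∮E·dA = Q_enc/ε₀ with Φ = E(4πr²):
E = k|Q_enc|/r² = (8.99×10^9)(1.809×10^-7)/(0.0496)² = 6.61×10^5 N/C.

E ≈ 6.61×10^5 V/m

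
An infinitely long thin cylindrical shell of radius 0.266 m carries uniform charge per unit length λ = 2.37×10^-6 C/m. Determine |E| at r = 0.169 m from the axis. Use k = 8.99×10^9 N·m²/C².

E = 0 (no enclosed charge)

By cylindrical symmetry E is radial; use a coaxial Gaussian cylinder of radius 0.169 m and length L (r < 0.266 m, inside the shell).
No charge is enclosed, so Gauss's law gives E·2πrL = 0 ⇒ E = 0.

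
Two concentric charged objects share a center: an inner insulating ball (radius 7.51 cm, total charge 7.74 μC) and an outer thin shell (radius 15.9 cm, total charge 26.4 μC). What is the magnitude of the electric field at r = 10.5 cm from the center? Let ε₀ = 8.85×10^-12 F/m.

E ≈ 6.31e6 V/m

By spherical symmetry E is radial; choose a Gaussian sphere of radius r = 10.5 cm (between the bodies, 7.51 cm < r < 15.9 cm).
The shell at 15.9 cm lies outside the Gaussian surface, so Q_enc = 7.74 μC = 7.74×10^-6 C.
Since E is radial and uniform over the Gaussian sphere, Φ = E·4πr² = Q_enc/ε₀.
E = |Q_enc|/(4πε₀r²) = (7.74×10^-6)/(4π·8.85×10^-12·(0.105)²) = 6.31e6 N/C.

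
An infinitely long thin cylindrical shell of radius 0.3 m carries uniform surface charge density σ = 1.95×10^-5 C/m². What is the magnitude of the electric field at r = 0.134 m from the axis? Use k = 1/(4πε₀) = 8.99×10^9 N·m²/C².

E = 0

By cylindrical symmetry E is radial; use a coaxial Gaussian cylinder of radius 0.134 m and length L (r < 0.3 m, inside the shell).
No charge is enclosed, so Gauss's law gives E·2πrL = 0 ⇒ E = 0.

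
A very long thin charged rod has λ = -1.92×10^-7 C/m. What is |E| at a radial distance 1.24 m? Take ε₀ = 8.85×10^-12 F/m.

Take a coaxial cylindrical Gaussian surface of radius r = 1.24 m and length L.
Q_enc = λL, so λ_enc = -1.92×10^-7 C/m.
By Gauss's law (flux through the curved wall only), E·2πrL = λ_enc L/ε₀.
E = |λ_enc|/(2πε₀r) = (1.92×10^-7)/(2π·8.85×10^-12·1.24) = 2.78×10^3 N/C.

|E| ≈ 2.78×10^3 N/C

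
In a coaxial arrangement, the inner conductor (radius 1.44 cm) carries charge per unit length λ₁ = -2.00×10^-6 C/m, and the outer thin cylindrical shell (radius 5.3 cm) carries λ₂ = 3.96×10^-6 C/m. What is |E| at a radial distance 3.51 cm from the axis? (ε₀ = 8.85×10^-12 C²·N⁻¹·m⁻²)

E ≈ 1.02×10^6 N/C

Choose a coaxial cylinder of radius r = 3.51 cm (arbitrary length L) as the Gaussian surface (between the conductors, 1.44 cm < r < 5.3 cm).
The shell at 5.3 cm lies outside the Gaussian surface, so λ_enc = λ₁ = -2.00e-6 C/m.
Applying ∮E·dA = Q_enc/ε₀ with the end caps contributing no flux:
E = |λ_enc|/(2πε₀r) = (2.00×10^-6)/(2π·8.85×10^-12·0.0351) = 1.02e6 N/C.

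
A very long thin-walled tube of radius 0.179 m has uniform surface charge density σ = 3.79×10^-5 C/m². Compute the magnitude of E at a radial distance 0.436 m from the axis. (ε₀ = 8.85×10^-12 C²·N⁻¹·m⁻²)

By cylindrical symmetry E is radial; use a coaxial Gaussian cylinder of radius 0.436 m and length L (r > 0.179 m).
The whole shell is enclosed: λ_enc = σ·2πR = (3.79×10^-5)·2π·(0.179) = 4.263e-5 C/m.
Applying ∮E·dA = Q_enc/ε₀ with the end caps contributing no flux:
E = |λ_enc|/(2πε₀r) = (4.263e-5)/(2π·8.85×10^-12·0.436) = 1.76×10^6 N/C.

1.76e6 N/C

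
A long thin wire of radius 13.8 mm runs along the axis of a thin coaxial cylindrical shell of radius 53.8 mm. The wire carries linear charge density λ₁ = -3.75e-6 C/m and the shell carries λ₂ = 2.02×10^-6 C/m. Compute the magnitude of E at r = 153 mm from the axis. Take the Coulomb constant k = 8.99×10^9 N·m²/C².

Coaxial Gaussian cylinder, radius r = 153 mm, length L (r > 53.8 mm, enclosing both).
λ_enc = λ₁ + λ₂ = (-3.75×10^-6) + (2.02×10^-6) = -1.73×10^-6 C/m.
Since E is radial and uniform over the curved surface, Φ = E·2πrL = Q_enc/ε₀ = λ_enc L/ε₀.
E = 2k|λ_enc|/r = 2(8.99×10^9)(1.73×10^-6)/(0.153) = 2.03×10^5 N/C.

|E| = 2.03×10^5 V/m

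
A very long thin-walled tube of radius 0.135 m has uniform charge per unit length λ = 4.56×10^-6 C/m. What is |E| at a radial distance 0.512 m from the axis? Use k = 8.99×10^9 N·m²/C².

1.60×10^5 V/m

Coaxial Gaussian cylinder, radius r = 0.512 m, length L (r > 0.135 m).
The full line charge is enclosed: λ_enc = 4.56×10^-6 C/m.
Gauss's law: E·2πrL = λ_enc L/ε₀.
E = 2k|λ_enc|/r = 2(8.99×10^9)(4.56×10^-6)/(0.512) = 1.60×10^5 N/C.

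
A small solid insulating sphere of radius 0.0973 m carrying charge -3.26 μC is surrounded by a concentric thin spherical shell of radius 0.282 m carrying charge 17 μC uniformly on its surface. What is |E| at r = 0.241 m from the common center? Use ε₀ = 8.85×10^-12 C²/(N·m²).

E ≈ 5.05e5 V/m

Take a concentric spherical Gaussian surface of radius r = 0.241 m (between the bodies, 0.0973 m < r < 0.282 m).
Only the inner charge is enclosed; the outer shell contributes nothing inside itself. Q_enc = -3.26 μC = -3.26×10^-6 C.
Gauss's law: E·4πr² = Q_enc/ε₀.
E = |Q_enc|/(4πε₀r²) = (3.26×10^-6)/(4π·8.85×10^-12·(0.241)²) = 5.05×10^5 N/C.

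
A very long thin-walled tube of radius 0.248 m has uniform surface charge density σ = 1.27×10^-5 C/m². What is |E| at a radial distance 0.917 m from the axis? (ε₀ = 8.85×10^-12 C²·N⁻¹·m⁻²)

|E| ≈ 3.88e5 N/C

Choose a coaxial cylinder of radius r = 0.917 m (arbitrary length L) as the Gaussian surface (r > 0.248 m).
The whole shell is enclosed: λ_enc = σ·2πR = (1.27×10^-5)·2π·(0.248) = 1.979e-5 C/m.
Applying ∮E·dA = Q_enc/ε₀ with the end caps contributing no flux:
E = |λ_enc|/(2πε₀r) = (1.979×10^-5)/(2π·8.85×10^-12·0.917) = 3.88×10^5 N/C.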